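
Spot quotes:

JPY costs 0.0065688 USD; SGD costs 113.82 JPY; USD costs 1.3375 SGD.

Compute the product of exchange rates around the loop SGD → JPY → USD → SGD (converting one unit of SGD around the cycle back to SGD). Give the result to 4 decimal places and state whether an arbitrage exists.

1.0000 (no arbitrage)

Around SGD → JPY → USD → SGD: 1 × 113.82 × 0.0065688 × 1.3375 = 0.999996
Product ≈ 1 (deviation 0.000%, within rounding noise).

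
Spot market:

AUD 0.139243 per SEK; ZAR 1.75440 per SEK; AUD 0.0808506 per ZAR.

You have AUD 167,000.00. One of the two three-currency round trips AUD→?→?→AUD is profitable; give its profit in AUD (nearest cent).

Profit: AUD 3,119.84

Profitable loop is AUD → SEK → ZAR → AUD:
AUD 167,000.00 ÷ 0.139243 = SEK 1,199,342.16
SEK 1,199,342.16 × 1.75440 = ZAR 2,104,125.88
ZAR 2,104,125.88 × 0.0808506 = AUD 170,119.84
Profit = AUD 170,119.84 − AUD 167,000.00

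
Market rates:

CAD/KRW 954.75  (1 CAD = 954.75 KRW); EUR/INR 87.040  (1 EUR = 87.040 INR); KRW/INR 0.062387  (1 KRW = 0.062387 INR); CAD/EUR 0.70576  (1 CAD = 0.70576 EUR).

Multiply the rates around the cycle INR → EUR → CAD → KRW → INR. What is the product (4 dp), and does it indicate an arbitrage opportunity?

Around INR → EUR → CAD → KRW → INR: 1 ÷ 87.040 ÷ 0.70576 × 954.75 × 0.062387 = 0.969634
Product < 1; profitable direction is INR → KRW → CAD → EUR → INR.

0.9696 (arbitrage exists)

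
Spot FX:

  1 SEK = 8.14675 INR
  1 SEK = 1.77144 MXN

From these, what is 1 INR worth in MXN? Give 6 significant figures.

1 INR ÷ 8.14675 = 0.122748 SEK
0.122748 SEK × 1.77144 = 0.217441 MXN

INR/MXN = 0.217441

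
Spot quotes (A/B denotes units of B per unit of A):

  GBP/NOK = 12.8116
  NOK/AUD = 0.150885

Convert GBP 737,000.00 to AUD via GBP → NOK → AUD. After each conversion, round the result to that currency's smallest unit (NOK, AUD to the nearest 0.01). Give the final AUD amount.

GBP 737,000.00 × 12.8116 = NOK 9,442,149.20
NOK 9,442,149.20 × 0.150885 = AUD 1,424,678.68

AUD 1,424,678.68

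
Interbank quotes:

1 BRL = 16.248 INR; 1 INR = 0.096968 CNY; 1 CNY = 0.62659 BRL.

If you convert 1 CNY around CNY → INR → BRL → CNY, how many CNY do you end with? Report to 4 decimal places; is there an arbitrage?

Around CNY → INR → BRL → CNY: 1 ÷ 0.096968 ÷ 16.248 ÷ 0.62659 = 1.012950
Product > 1; profitable direction is CNY → INR → BRL → CNY.

1.0130 (arbitrage exists)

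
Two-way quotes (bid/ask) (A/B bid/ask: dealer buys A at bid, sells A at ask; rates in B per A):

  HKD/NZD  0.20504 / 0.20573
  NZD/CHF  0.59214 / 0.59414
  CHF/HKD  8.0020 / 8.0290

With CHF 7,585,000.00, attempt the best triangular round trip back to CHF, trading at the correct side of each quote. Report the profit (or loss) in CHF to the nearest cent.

Best loop CHF → NZD → HKD → CHF:
CHF 7,585,000.00 ÷ 0.59414 (buy NZD at ask) = NZD 12,766,351.36
NZD 12,766,351.36 ÷ 0.20573 (buy HKD at ask) = HKD 62,053,912.24
HKD 62,053,912.24 ÷ 8.0290 (buy CHF at ask) = CHF 7,728,722.41

Net profit: CHF 143,722.41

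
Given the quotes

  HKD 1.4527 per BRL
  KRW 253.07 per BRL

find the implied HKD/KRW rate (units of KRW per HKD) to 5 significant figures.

HKD/KRW = 174.21

1 HKD ÷ 1.4527 = 0.688373 BRL
0.688373 BRL × 253.07 = 174.207 KRW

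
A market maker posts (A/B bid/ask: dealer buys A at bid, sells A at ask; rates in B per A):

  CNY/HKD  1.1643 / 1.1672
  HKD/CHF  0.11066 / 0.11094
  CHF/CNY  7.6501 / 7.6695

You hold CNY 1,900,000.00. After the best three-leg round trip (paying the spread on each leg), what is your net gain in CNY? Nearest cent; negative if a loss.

Best loop CNY → CHF → HKD → CNY:
CNY 1,900,000.00 ÷ 7.6695 (buy CHF at ask) = CHF 247,734.53
CHF 247,734.53 ÷ 0.11094 (buy HKD at ask) = HKD 2,233,049.69
HKD 2,233,049.69 ÷ 1.1672 (buy CNY at ask) = CNY 1,913,168.00

Net profit: CNY 13,168.00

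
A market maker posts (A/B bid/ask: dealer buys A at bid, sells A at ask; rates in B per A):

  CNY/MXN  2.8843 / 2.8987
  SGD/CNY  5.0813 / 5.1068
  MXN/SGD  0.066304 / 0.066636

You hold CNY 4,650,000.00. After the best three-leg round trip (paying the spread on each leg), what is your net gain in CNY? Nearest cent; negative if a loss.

Net profit: CNY 64,025.34

Best loop CNY → SGD → MXN → CNY:
CNY 4,650,000.00 ÷ 5.1068 (buy SGD at ask) = SGD 910,550.64
SGD 910,550.64 ÷ 0.066636 (buy MXN at ask) = MXN 13,664,545.27
MXN 13,664,545.27 ÷ 2.8987 (buy CNY at ask) = CNY 4,714,025.34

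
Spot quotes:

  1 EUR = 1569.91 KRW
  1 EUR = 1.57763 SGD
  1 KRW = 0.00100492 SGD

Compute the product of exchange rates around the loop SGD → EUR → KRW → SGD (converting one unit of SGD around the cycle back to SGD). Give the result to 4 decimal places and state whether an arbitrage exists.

1.0000 (no arbitrage)

Around SGD → EUR → KRW → SGD: 1 ÷ 1.57763 × 1569.91 × 0.00100492 = 1.000003
Product ≈ 1 (deviation 0.000%, within rounding noise).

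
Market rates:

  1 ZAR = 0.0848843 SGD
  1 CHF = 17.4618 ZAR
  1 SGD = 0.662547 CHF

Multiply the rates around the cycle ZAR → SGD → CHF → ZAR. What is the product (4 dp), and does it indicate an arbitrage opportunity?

Around ZAR → SGD → CHF → ZAR: 1 × 0.0848843 × 0.662547 × 17.4618 = 0.982049
Product < 1; profitable direction is ZAR → CHF → SGD → ZAR.

0.9820 (arbitrage exists)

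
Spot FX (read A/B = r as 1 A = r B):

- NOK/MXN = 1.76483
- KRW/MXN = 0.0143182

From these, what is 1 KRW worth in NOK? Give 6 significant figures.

KRW/NOK = 0.00811308

1 KRW × 0.0143182 = 0.0143182 MXN
0.0143182 MXN ÷ 1.76483 = 0.00811308 NOK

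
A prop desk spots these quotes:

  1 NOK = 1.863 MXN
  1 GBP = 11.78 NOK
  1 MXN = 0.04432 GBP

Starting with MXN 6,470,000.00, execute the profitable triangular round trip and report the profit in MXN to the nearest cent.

Profit: MXN 181,910.29

Profitable loop is MXN → NOK → GBP → MXN:
MXN 6,470,000.00 ÷ 1.863 = NOK 3,472,893.18
NOK 3,472,893.18 ÷ 11.78 = GBP 294,812.66
GBP 294,812.66 ÷ 0.04432 = MXN 6,651,910.29
Profit = MXN 6,651,910.29 − MXN 6,470,000.00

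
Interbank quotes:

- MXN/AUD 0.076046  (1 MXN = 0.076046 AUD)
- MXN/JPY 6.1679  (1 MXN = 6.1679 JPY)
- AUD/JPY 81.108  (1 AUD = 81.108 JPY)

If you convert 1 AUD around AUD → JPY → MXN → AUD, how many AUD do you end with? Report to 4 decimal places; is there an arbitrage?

Around AUD → JPY → MXN → AUD: 1 × 81.108 ÷ 6.1679 × 0.076046 = 1.000006
Product ≈ 1 (deviation 0.001%, within rounding noise).

1.0000 (no arbitrage)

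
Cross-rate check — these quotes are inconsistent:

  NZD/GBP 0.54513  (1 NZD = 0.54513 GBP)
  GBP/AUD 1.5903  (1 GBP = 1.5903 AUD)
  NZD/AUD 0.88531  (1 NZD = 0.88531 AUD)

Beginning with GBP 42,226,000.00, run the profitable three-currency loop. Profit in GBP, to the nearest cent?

Profitable loop is GBP → NZD → AUD → GBP:
GBP 42,226,000.00 ÷ 0.54513 = NZD 77,460,422.28
NZD 77,460,422.28 × 0.88531 = AUD 68,576,486.45
AUD 68,576,486.45 ÷ 1.5903 = GBP 43,121,729.52
Profit = GBP 43,121,729.52 − GBP 42,226,000.00

Profit: GBP 895,729.52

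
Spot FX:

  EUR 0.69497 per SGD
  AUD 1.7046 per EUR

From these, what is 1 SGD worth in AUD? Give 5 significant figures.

1 SGD × 0.69497 = 0.69497 EUR
0.69497 EUR × 1.7046 = 1.18465 AUD

SGD/AUD = 1.1846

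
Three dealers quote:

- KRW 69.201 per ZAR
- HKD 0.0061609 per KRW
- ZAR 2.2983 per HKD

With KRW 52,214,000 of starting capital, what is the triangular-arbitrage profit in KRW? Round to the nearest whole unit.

Profitable loop is KRW → ZAR → HKD → KRW:
KRW 52,214,000 ÷ 69.201 = ZAR 754,526.67
ZAR 754,526.67 ÷ 2.2983 = HKD 328,297.73
HKD 328,297.73 ÷ 0.0061609 = KRW 53,287,300
Profit = KRW 53,287,300 − KRW 52,214,000

Profit: KRW 1,073,300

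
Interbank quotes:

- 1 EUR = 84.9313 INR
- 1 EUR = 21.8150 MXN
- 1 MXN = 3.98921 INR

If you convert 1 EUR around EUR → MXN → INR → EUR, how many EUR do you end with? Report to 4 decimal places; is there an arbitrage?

1.0246 (arbitrage exists)

Around EUR → MXN → INR → EUR: 1 × 21.8150 × 3.98921 ÷ 84.9313 = 1.024647
Product > 1; profitable direction is EUR → MXN → INR → EUR.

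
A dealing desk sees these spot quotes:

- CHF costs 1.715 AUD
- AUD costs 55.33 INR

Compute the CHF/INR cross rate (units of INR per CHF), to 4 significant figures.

CHF/INR = 94.89

1 CHF × 1.715 = 1.715 AUD
1.715 AUD × 55.33 = 94.891 INR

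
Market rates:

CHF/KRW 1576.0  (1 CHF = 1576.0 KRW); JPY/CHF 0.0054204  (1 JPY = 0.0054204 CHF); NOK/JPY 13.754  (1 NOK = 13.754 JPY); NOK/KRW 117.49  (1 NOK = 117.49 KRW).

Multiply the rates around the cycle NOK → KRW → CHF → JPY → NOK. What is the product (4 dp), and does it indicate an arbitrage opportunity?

1.0000 (no arbitrage)

Around NOK → KRW → CHF → JPY → NOK: 1 × 117.49 ÷ 1576.0 ÷ 0.0054204 ÷ 13.754 = 0.999964
Product ≈ 1 (deviation 0.004%, within rounding noise).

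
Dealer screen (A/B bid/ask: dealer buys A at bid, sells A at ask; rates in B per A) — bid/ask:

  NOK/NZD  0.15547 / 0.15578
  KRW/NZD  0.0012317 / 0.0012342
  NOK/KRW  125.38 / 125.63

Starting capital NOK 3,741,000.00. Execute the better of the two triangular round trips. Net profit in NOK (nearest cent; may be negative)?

Net profit: NOK 10,072.04

Best loop NOK → NZD → KRW → NOK:
NOK 3,741,000.00 × 0.15547 (sell NOK at bid) = NZD 581,613.27
NZD 581,613.27 ÷ 0.0012342 (buy KRW at ask) = KRW 471,247,180
KRW 471,247,180 ÷ 125.63 (buy NOK at ask) = NOK 3,751,072.04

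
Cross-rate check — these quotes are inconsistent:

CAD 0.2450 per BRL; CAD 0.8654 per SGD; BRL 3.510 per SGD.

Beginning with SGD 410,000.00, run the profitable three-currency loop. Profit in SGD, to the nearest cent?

Profitable loop is SGD → CAD → BRL → SGD:
SGD 410,000.00 × 0.8654 = CAD 354,814.00
CAD 354,814.00 ÷ 0.2450 = BRL 1,448,220.41
BRL 1,448,220.41 ÷ 3.510 = SGD 412,598.41
Profit = SGD 412,598.41 − SGD 410,000.00

Profit: SGD 2,598.41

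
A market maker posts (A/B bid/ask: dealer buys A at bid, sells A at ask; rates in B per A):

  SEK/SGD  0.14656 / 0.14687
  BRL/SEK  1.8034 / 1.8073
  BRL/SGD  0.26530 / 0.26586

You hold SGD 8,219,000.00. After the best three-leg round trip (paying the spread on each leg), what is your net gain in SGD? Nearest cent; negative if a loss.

Net result: SGD -4,277.69 (no profitable arbitrage after spreads)

Best loop SGD → SEK → BRL → SGD:
SGD 8,219,000.00 ÷ 0.14687 (buy SEK at ask) = SEK 55,961,053.99
SEK 55,961,053.99 ÷ 1.8073 (buy BRL at ask) = BRL 30,963,898.63
BRL 30,963,898.63 × 0.26530 (sell BRL at bid) = SGD 8,214,722.31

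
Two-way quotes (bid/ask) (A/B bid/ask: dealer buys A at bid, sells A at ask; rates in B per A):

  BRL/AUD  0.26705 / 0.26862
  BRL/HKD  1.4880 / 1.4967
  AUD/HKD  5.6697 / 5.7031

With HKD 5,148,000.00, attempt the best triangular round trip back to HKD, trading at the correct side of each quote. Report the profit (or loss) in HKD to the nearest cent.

Net profit: HKD 59,825.71

Best loop HKD → BRL → AUD → HKD:
HKD 5,148,000.00 ÷ 1.4967 (buy BRL at ask) = BRL 3,439,567.05
BRL 3,439,567.05 × 0.26705 (sell BRL at bid) = AUD 918,536.38
AUD 918,536.38 × 5.6697 (sell AUD at bid) = HKD 5,207,825.71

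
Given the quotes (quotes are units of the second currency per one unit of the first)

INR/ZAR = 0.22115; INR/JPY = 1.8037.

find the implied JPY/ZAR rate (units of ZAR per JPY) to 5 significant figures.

1 JPY ÷ 1.8037 = 0.554416 INR
0.554416 INR × 0.22115 = 0.122609 ZAR

JPY/ZAR = 0.12261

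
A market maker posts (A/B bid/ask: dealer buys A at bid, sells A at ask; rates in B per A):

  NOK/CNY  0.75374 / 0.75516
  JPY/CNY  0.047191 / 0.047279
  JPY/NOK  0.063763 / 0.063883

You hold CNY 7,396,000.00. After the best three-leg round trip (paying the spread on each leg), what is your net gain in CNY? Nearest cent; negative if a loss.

Best loop CNY → JPY → NOK → CNY:
CNY 7,396,000.00 ÷ 0.047279 (buy JPY at ask) = JPY 156,433,089
JPY 156,433,089 × 0.063763 (sell JPY at bid) = NOK 9,974,643.03
NOK 9,974,643.03 × 0.75374 (sell NOK at bid) = CNY 7,518,287.44

Net profit: CNY 122,287.44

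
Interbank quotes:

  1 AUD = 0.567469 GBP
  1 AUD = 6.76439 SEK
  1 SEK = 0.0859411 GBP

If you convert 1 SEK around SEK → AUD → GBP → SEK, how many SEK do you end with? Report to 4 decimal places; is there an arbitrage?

Around SEK → AUD → GBP → SEK: 1 ÷ 6.76439 × 0.567469 ÷ 0.0859411 = 0.976141
Product < 1; profitable direction is SEK → GBP → AUD → SEK.

0.9761 (arbitrage exists)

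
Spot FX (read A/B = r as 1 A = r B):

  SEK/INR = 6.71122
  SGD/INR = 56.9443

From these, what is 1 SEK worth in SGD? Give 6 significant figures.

SEK/SGD = 0.117856

1 SEK × 6.71122 = 6.71122 INR
6.71122 INR ÷ 56.9443 = 0.117856 SGD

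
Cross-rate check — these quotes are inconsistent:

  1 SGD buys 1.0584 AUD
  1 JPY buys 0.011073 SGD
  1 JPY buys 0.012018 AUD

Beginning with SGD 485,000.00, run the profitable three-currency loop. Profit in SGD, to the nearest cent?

Profitable loop is SGD → JPY → AUD → SGD:
SGD 485,000.00 ÷ 0.011073 = JPY 43,800,235
JPY 43,800,235 × 0.012018 = AUD 526,391.22
AUD 526,391.22 ÷ 1.0584 = SGD 497,346.20
Profit = SGD 497,346.20 − SGD 485,000.00

Profit: SGD 12,346.20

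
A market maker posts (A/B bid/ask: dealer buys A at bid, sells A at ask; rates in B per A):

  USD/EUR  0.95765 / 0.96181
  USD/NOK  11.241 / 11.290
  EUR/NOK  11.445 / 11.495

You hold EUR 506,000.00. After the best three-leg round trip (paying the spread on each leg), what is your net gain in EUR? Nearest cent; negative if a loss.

Net profit: EUR 8,466.62

Best loop EUR → USD → NOK → EUR:
EUR 506,000.00 ÷ 0.96181 (buy USD at ask) = USD 526,091.43
USD 526,091.43 × 11.241 (sell USD at bid) = NOK 5,913,793.78
NOK 5,913,793.78 ÷ 11.495 (buy EUR at ask) = EUR 514,466.62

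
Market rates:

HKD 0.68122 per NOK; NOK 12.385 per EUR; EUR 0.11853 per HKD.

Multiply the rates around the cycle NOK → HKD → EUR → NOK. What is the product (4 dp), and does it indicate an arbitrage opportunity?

Around NOK → HKD → EUR → NOK: 1 × 0.68122 × 0.11853 × 12.385 = 1.000027
Product ≈ 1 (deviation 0.003%, within rounding noise).

1.0000 (no arbitrage)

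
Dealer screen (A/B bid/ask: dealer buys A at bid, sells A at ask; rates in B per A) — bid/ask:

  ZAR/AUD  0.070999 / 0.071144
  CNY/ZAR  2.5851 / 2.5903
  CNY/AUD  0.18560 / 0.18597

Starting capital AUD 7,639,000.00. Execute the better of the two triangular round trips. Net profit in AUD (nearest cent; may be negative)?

Net profit: AUD 54,538.60

Best loop AUD → ZAR → CNY → AUD:
AUD 7,639,000.00 ÷ 0.071144 (buy ZAR at ask) = ZAR 107,373,777.13
ZAR 107,373,777.13 ÷ 2.5903 (buy CNY at ask) = CNY 41,452,255.39
CNY 41,452,255.39 × 0.18560 (sell CNY at bid) = AUD 7,693,538.60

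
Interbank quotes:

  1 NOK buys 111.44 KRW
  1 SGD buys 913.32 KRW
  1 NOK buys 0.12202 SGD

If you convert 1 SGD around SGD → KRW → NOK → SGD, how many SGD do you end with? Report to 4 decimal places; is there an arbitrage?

Around SGD → KRW → NOK → SGD: 1 × 913.32 ÷ 111.44 × 0.12202 = 1.000030
Product ≈ 1 (deviation 0.003%, within rounding noise).

1.0000 (no arbitrage)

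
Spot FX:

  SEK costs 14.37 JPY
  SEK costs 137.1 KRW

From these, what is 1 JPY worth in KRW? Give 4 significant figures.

JPY/KRW = 9.541

1 JPY ÷ 14.37 = 0.0695894 SEK
0.0695894 SEK × 137.1 = 9.54071 KRW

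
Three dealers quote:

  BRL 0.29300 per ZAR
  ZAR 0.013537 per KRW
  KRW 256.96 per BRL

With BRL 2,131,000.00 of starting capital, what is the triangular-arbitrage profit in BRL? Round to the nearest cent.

Profitable loop is BRL → KRW → ZAR → BRL:
BRL 2,131,000.00 × 256.96 = KRW 547,581,760
KRW 547,581,760 × 0.013537 = ZAR 7,412,614.29
ZAR 7,412,614.29 × 0.29300 = BRL 2,171,895.99
Profit = BRL 2,171,895.99 − BRL 2,131,000.00

Profit: BRL 40,895.99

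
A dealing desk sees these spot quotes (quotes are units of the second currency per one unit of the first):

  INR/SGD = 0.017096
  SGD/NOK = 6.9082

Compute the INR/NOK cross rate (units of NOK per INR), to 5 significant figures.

INR/NOK = 0.11810

1 INR × 0.017096 = 0.017096 SGD
0.017096 SGD × 6.9082 = 0.118103 NOK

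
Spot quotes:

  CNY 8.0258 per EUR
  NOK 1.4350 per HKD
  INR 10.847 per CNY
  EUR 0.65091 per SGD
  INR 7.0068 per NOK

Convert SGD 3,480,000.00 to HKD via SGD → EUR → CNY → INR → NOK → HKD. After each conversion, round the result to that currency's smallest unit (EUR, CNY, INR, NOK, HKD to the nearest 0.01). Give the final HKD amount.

SGD 3,480,000.00 × 0.65091 = EUR 2,265,166.80
EUR 2,265,166.80 × 8.0258 = CNY 18,179,775.70
CNY 18,179,775.70 × 10.847 = INR 197,196,027.02
INR 197,196,027.02 ÷ 7.0068 = NOK 28,143,521.58
NOK 28,143,521.58 ÷ 1.4350 = HKD 19,612,210.16

HKD 19,612,210.16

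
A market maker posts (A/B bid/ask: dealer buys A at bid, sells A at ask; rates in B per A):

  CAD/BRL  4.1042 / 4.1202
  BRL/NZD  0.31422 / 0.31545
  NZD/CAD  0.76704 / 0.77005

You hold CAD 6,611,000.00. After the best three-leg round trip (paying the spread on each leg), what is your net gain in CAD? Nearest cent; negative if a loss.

Net result: CAD -5,595.74 (no profitable arbitrage after spreads)

Best loop CAD → NZD → BRL → CAD:
CAD 6,611,000.00 ÷ 0.77005 (buy NZD at ask) = NZD 8,585,156.81
NZD 8,585,156.81 ÷ 0.31545 (buy BRL at ask) = BRL 27,215,586.65
BRL 27,215,586.65 ÷ 4.1202 (buy CAD at ask) = CAD 6,605,404.26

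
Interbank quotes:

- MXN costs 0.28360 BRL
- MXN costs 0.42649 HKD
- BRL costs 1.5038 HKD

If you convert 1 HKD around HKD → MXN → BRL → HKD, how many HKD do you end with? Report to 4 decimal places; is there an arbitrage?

Around HKD → MXN → BRL → HKD: 1 ÷ 0.42649 × 0.28360 × 1.5038 = 0.999971
Product ≈ 1 (deviation 0.003%, within rounding noise).

1.0000 (no arbitrage)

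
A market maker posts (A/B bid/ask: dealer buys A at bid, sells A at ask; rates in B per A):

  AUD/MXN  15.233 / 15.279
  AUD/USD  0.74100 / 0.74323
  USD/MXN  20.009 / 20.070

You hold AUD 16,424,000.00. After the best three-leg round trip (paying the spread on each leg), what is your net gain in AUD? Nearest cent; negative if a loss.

Net profit: AUD 348,344.52

Best loop AUD → MXN → USD → AUD:
AUD 16,424,000.00 × 15.233 (sell AUD at bid) = MXN 250,186,792.00
MXN 250,186,792.00 ÷ 20.070 (buy USD at ask) = USD 12,465,709.62
USD 12,465,709.62 ÷ 0.74323 (buy AUD at ask) = AUD 16,772,344.52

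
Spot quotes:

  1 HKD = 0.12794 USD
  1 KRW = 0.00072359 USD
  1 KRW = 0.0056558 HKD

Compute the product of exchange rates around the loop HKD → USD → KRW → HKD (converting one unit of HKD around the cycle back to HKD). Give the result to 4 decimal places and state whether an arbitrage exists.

1.0000 (no arbitrage)

Around HKD → USD → KRW → HKD: 1 × 0.12794 ÷ 0.00072359 × 0.0056558 = 1.000018
Product ≈ 1 (deviation 0.002%, within rounding noise).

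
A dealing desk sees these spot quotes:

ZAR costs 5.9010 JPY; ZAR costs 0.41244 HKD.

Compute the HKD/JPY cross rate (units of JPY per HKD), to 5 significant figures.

1 HKD ÷ 0.41244 = 2.4246 ZAR
2.4246 ZAR × 5.9010 = 14.3075 JPY

HKD/JPY = 14.308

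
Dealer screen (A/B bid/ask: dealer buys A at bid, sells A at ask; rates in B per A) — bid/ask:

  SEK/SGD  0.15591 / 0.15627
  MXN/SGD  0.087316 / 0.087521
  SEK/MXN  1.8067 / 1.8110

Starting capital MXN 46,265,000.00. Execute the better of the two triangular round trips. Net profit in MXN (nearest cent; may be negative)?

Net profit: MXN 439,296.11

Best loop MXN → SGD → SEK → MXN:
MXN 46,265,000.00 × 0.087316 (sell MXN at bid) = SGD 4,039,674.74
SGD 4,039,674.74 ÷ 0.15627 (buy SEK at ask) = SEK 25,850,609.46
SEK 25,850,609.46 × 1.8067 (sell SEK at bid) = MXN 46,704,296.11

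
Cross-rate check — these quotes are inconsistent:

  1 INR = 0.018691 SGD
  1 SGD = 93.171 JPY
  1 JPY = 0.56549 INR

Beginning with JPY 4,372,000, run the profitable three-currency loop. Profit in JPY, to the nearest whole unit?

Profit: JPY 67,580

Profitable loop is JPY → SGD → INR → JPY:
JPY 4,372,000 ÷ 93.171 = SGD 46,924.47
SGD 46,924.47 ÷ 0.018691 = INR 2,510,538.35
INR 2,510,538.35 ÷ 0.56549 = JPY 4,439,580
Profit = JPY 4,439,580 − JPY 4,372,000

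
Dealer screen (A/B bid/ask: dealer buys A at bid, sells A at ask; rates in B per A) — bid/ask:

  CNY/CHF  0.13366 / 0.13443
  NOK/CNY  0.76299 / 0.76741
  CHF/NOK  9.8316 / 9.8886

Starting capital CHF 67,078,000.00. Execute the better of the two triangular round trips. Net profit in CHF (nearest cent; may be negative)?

Best loop CHF → NOK → CNY → CHF:
CHF 67,078,000.00 × 9.8316 (sell CHF at bid) = NOK 659,484,064.80
NOK 659,484,064.80 × 0.76299 (sell NOK at bid) = CNY 503,179,746.60
CNY 503,179,746.60 × 0.13366 (sell CNY at bid) = CHF 67,255,004.93

Net profit: CHF 177,004.93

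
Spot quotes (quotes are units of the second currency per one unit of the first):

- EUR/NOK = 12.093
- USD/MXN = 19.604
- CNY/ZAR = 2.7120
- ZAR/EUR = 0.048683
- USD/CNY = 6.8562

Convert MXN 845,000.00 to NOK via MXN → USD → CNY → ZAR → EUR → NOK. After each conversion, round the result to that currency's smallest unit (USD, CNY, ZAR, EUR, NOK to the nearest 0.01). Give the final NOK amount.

MXN 845,000.00 ÷ 19.604 = USD 43,103.45
USD 43,103.45 × 6.8562 = CNY 295,525.87
CNY 295,525.87 × 2.7120 = ZAR 801,466.16
ZAR 801,466.16 × 0.048683 = EUR 39,017.78
EUR 39,017.78 × 12.093 = NOK 471,842.01

NOK 471,842.01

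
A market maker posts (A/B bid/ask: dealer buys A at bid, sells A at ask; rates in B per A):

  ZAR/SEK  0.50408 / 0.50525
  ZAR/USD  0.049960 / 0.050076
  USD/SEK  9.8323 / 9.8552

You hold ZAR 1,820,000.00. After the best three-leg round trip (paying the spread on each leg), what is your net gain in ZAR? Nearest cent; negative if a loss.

Net profit: ZAR 38,984.56

Best loop ZAR → SEK → USD → ZAR:
ZAR 1,820,000.00 × 0.50408 (sell ZAR at bid) = SEK 917,425.60
SEK 917,425.60 ÷ 9.8552 (buy USD at ask) = USD 93,090.51
USD 93,090.51 ÷ 0.050076 (buy ZAR at ask) = ZAR 1,858,984.56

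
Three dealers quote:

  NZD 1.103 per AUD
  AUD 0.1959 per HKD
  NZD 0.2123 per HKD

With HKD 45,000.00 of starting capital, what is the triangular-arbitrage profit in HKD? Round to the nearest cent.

Profitable loop is HKD → AUD → NZD → HKD:
HKD 45,000.00 × 0.1959 = AUD 8,815.50
AUD 8,815.50 × 1.103 = NZD 9,723.50
NZD 9,723.50 ÷ 0.2123 = HKD 45,800.74
Profit = HKD 45,800.74 − HKD 45,000.00

Profit: HKD 800.74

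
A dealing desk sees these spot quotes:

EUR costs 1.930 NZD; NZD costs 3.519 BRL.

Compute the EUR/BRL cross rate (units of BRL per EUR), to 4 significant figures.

EUR/BRL = 6.792

1 EUR × 1.930 = 1.93 NZD
1.93 NZD × 3.519 = 6.79167 BRL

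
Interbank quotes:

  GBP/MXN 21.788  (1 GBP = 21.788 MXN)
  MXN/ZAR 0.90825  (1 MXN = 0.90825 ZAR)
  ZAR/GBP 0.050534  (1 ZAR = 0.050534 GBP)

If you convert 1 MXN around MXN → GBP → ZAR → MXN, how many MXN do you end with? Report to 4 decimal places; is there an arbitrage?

1.0000 (no arbitrage)

Around MXN → GBP → ZAR → MXN: 1 ÷ 21.788 ÷ 0.050534 ÷ 0.90825 = 0.999985
Product ≈ 1 (deviation 0.001%, within rounding noise).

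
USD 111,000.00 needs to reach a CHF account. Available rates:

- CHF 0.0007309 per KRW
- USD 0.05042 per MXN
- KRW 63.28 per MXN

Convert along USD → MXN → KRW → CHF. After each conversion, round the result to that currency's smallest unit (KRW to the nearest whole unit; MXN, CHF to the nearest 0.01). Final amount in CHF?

USD 111,000.00 ÷ 0.05042 = MXN 2,201,507.34
MXN 2,201,507.34 × 63.28 = KRW 139,311,384
KRW 139,311,384 × 0.0007309 = CHF 101,822.69

CHF 101,822.69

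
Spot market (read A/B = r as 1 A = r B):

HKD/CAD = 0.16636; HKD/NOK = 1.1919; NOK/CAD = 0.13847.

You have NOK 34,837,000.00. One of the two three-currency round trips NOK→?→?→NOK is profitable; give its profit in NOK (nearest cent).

Profit: NOK 278,119.30

Profitable loop is NOK → HKD → CAD → NOK:
NOK 34,837,000.00 ÷ 1.1919 = HKD 29,228,123.16
HKD 29,228,123.16 × 0.16636 = CAD 4,862,390.57
CAD 4,862,390.57 ÷ 0.13847 = NOK 35,115,119.30
Profit = NOK 35,115,119.30 − NOK 34,837,000.00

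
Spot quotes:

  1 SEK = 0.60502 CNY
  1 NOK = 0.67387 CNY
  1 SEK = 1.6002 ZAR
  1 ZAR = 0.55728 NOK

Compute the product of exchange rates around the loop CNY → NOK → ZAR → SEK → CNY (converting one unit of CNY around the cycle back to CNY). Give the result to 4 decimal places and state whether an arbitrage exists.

1.0068 (arbitrage exists)

Around CNY → NOK → ZAR → SEK → CNY: 1 ÷ 0.67387 ÷ 0.55728 ÷ 1.6002 × 0.60502 = 1.006806
Product > 1; profitable direction is CNY → NOK → ZAR → SEK → CNY.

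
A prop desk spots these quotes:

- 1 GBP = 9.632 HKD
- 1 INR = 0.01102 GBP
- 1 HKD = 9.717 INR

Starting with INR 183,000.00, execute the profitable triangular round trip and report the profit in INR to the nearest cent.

Profit: INR 5,747.57

Profitable loop is INR → GBP → HKD → INR:
INR 183,000.00 × 0.01102 = GBP 2,016.66
GBP 2,016.66 × 9.632 = HKD 19,424.47
HKD 19,424.47 × 9.717 = INR 188,747.57
Profit = INR 188,747.57 − INR 183,000.00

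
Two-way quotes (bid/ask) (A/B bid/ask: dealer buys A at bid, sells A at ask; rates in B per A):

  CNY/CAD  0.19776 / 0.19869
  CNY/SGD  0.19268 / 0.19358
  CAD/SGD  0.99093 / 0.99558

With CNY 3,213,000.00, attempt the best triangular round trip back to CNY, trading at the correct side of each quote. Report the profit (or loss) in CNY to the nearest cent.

Net profit: CNY 39,607.58

Best loop CNY → CAD → SGD → CNY:
CNY 3,213,000.00 × 0.19776 (sell CNY at bid) = CAD 635,402.88
CAD 635,402.88 × 0.99093 (sell CAD at bid) = SGD 629,639.78
SGD 629,639.78 ÷ 0.19358 (buy CNY at ask) = CNY 3,252,607.58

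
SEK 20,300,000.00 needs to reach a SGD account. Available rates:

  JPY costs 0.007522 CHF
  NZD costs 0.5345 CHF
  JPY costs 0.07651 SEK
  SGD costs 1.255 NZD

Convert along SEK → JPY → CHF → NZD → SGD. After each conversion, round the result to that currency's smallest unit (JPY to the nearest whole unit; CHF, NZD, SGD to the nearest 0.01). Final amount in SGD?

SGD 2,975,224.41

SEK 20,300,000.00 ÷ 0.07651 = JPY 265,324,794
JPY 265,324,794 × 0.007522 = CHF 1,995,773.10
CHF 1,995,773.10 ÷ 0.5345 = NZD 3,733,906.64
NZD 3,733,906.64 ÷ 1.255 = SGD 2,975,224.41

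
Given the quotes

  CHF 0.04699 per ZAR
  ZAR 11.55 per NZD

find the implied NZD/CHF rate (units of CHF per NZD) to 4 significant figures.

1 NZD × 11.55 = 11.55 ZAR
11.55 ZAR × 0.04699 = 0.542735 CHF

NZD/CHF = 0.5427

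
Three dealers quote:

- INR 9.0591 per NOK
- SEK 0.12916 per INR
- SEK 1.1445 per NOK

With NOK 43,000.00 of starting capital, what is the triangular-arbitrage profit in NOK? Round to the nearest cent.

Profit: NOK 960.82

Profitable loop is NOK → INR → SEK → NOK:
NOK 43,000.00 × 9.0591 = INR 389,541.30
INR 389,541.30 × 0.12916 = SEK 50,313.15
SEK 50,313.15 ÷ 1.1445 = NOK 43,960.82
Profit = NOK 43,960.82 − NOK 43,000.00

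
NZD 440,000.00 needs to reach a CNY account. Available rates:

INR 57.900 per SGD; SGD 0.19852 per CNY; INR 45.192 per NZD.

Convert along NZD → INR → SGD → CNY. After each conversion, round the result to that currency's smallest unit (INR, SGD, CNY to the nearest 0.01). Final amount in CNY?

NZD 440,000.00 × 45.192 = INR 19,884,480.00
INR 19,884,480.00 ÷ 57.900 = SGD 343,427.98
SGD 343,427.98 ÷ 0.19852 = CNY 1,729,941.47

CNY 1,729,941.47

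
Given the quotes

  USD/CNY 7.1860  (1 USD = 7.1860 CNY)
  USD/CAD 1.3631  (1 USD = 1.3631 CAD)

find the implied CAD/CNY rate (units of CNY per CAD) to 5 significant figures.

1 CAD ÷ 1.3631 = 0.733622 USD
0.733622 USD × 7.1860 = 5.27181 CNY

CAD/CNY = 5.2718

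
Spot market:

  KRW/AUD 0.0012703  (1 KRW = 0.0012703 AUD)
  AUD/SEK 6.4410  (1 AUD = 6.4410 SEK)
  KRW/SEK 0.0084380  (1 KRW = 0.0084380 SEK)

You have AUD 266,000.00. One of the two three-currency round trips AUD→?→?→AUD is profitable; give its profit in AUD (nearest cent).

Profitable loop is AUD → KRW → SEK → AUD:
AUD 266,000.00 ÷ 0.0012703 = KRW 209,399,354
KRW 209,399,354 × 0.0084380 = SEK 1,766,911.75
SEK 1,766,911.75 ÷ 6.4410 = AUD 274,322.58
Profit = AUD 274,322.58 − AUD 266,000.00

Profit: AUD 8,322.58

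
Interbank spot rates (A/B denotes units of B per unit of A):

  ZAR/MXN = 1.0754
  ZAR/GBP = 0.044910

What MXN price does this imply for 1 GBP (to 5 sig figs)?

GBP/MXN = 23.946

1 GBP ÷ 0.044910 = 22.2668 ZAR
22.2668 ZAR × 1.0754 = 23.9457 MXN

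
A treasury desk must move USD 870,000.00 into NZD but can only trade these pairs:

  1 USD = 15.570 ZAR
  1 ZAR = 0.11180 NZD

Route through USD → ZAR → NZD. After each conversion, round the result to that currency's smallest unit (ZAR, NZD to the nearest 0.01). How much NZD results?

NZD 1,514,431.62

USD 870,000.00 × 15.570 = ZAR 13,545,900.00
ZAR 13,545,900.00 × 0.11180 = NZD 1,514,431.62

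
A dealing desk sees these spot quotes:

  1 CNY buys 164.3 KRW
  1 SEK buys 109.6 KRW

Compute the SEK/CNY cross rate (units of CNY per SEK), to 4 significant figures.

SEK/CNY = 0.6671

1 SEK × 109.6 = 109.6 KRW
109.6 KRW ÷ 164.3 = 0.667072 CNY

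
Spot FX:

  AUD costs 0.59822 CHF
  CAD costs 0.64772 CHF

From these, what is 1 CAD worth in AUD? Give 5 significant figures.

1 CAD × 0.64772 = 0.64772 CHF
0.64772 CHF ÷ 0.59822 = 1.08275 AUD

CAD/AUD = 1.0827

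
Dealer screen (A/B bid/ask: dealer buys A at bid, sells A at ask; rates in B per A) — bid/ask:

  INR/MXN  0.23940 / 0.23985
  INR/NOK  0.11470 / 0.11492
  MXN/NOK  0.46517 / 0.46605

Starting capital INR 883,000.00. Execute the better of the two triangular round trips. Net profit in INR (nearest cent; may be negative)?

Net profit: INR 23,049.42

Best loop INR → NOK → MXN → INR:
INR 883,000.00 × 0.11470 (sell INR at bid) = NOK 101,280.10
NOK 101,280.10 ÷ 0.46605 (buy MXN at ask) = MXN 217,315.95
MXN 217,315.95 ÷ 0.23985 (buy INR at ask) = INR 906,049.42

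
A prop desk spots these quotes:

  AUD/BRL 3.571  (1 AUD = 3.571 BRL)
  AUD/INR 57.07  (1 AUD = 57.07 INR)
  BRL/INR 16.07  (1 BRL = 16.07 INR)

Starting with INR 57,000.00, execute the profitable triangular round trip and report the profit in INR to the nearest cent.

Profit: INR 315.58

Profitable loop is INR → AUD → BRL → INR:
INR 57,000.00 ÷ 57.07 = AUD 998.77
AUD 998.77 × 3.571 = BRL 3,566.62
BRL 3,566.62 × 16.07 = INR 57,315.58
Profit = INR 57,315.58 − INR 57,000.00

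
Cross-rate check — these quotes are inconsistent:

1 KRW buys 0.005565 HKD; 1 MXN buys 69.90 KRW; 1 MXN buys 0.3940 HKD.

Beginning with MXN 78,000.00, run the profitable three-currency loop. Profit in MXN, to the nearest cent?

Profitable loop is MXN → HKD → KRW → MXN:
MXN 78,000.00 × 0.3940 = HKD 30,732.00
HKD 30,732.00 ÷ 0.005565 = KRW 5,522,372
KRW 5,522,372 ÷ 69.90 = MXN 79,003.89
Profit = MXN 79,003.89 − MXN 78,000.00

Profit: MXN 1,003.89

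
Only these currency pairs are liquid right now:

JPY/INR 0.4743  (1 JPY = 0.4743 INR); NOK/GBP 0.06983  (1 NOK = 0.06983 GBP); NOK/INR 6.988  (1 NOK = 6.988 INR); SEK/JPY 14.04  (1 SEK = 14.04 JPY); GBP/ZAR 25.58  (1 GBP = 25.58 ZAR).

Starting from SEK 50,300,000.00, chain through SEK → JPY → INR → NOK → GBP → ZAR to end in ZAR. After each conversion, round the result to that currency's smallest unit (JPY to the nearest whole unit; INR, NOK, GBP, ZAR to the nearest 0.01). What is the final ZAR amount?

ZAR 85,620,528.28

SEK 50,300,000.00 × 14.04 = JPY 706,212,000
JPY 706,212,000 × 0.4743 = INR 334,956,351.60
INR 334,956,351.60 ÷ 6.988 = NOK 47,933,078.36
NOK 47,933,078.36 × 0.06983 = GBP 3,347,166.86
GBP 3,347,166.86 × 25.58 = ZAR 85,620,528.28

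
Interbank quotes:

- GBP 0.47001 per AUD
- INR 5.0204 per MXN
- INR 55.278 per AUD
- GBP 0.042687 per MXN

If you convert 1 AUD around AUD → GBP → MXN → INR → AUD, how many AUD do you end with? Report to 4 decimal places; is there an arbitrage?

1.0000 (no arbitrage)

Around AUD → GBP → MXN → INR → AUD: 1 × 0.47001 ÷ 0.042687 × 5.0204 ÷ 55.278 = 0.999994
Product ≈ 1 (deviation 0.001%, within rounding noise).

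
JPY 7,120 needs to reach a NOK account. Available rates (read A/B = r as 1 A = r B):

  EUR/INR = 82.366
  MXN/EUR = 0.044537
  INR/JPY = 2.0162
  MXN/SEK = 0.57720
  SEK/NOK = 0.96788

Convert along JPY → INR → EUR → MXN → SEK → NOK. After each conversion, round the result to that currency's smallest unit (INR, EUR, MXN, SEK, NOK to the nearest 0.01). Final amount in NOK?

NOK 537.75

JPY 7,120 ÷ 2.0162 = INR 3,531.40
INR 3,531.40 ÷ 82.366 = EUR 42.87
EUR 42.87 ÷ 0.044537 = MXN 962.57
MXN 962.57 × 0.57720 = SEK 555.60
SEK 555.60 × 0.96788 = NOK 537.75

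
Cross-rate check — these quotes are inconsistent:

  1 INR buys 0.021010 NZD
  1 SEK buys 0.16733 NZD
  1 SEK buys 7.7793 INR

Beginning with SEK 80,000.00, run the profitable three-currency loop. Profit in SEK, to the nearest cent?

Profit: SEK 1,902.51

Profitable loop is SEK → NZD → INR → SEK:
SEK 80,000.00 × 0.16733 = NZD 13,386.40
NZD 13,386.40 ÷ 0.021010 = INR 637,144.22
INR 637,144.22 ÷ 7.7793 = SEK 81,902.51
Profit = SEK 81,902.51 − SEK 80,000.00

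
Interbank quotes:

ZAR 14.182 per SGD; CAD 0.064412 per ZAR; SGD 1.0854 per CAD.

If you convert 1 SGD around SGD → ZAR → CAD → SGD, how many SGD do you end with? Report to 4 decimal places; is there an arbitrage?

0.9915 (arbitrage exists)

Around SGD → ZAR → CAD → SGD: 1 × 14.182 × 0.064412 × 1.0854 = 0.991503
Product < 1; profitable direction is SGD → CAD → ZAR → SGD.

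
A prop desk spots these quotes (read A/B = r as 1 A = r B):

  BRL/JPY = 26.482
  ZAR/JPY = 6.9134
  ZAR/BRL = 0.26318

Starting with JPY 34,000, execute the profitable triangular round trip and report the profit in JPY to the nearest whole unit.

Profitable loop is JPY → ZAR → BRL → JPY:
JPY 34,000 ÷ 6.9134 = ZAR 4,917.99
ZAR 4,917.99 × 0.26318 = BRL 1,294.32
BRL 1,294.32 × 26.482 = JPY 34,276
Profit = JPY 34,276 − JPY 34,000

Profit: JPY 276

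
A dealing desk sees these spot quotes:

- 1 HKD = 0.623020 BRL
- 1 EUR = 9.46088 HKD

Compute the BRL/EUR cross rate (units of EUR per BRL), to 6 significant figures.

BRL/EUR = 0.169655

1 BRL ÷ 0.623020 = 1.60508 HKD
1.60508 HKD ÷ 9.46088 = 0.169655 EUR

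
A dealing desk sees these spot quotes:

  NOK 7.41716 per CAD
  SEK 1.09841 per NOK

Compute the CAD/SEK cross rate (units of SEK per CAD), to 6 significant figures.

CAD/SEK = 8.14708

1 CAD × 7.41716 = 7.41716 NOK
7.41716 NOK × 1.09841 = 8.14708 SEK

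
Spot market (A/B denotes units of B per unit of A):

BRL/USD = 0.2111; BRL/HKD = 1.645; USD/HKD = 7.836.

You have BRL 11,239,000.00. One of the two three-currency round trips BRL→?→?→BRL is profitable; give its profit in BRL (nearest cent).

Profit: BRL 62,717.04

Profitable loop is BRL → USD → HKD → BRL:
BRL 11,239,000.00 × 0.2111 = USD 2,372,552.90
USD 2,372,552.90 × 7.836 = HKD 18,591,324.52
HKD 18,591,324.52 ÷ 1.645 = BRL 11,301,717.04
Profit = BRL 11,301,717.04 − BRL 11,239,000.00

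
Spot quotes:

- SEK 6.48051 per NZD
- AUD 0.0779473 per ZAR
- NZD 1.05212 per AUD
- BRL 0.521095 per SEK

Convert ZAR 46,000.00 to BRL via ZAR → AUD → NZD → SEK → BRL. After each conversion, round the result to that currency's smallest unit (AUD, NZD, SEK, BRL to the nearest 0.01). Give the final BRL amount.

BRL 12,739.45

ZAR 46,000.00 × 0.0779473 = AUD 3,585.58
AUD 3,585.58 × 1.05212 = NZD 3,772.46
NZD 3,772.46 × 6.48051 = SEK 24,447.46
SEK 24,447.46 × 0.521095 = BRL 12,739.45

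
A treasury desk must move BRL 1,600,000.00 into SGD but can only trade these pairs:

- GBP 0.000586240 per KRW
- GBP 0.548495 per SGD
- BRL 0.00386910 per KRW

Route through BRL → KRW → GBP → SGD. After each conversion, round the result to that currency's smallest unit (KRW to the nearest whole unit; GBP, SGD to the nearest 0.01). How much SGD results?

BRL 1,600,000.00 ÷ 0.00386910 = KRW 413,532,863
KRW 413,532,863 × 0.000586240 = GBP 242,429.51
GBP 242,429.51 ÷ 0.548495 = SGD 441,990.37

SGD 441,990.37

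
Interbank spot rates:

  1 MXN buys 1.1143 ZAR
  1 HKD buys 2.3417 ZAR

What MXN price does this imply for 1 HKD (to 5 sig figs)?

HKD/MXN = 2.1015

1 HKD × 2.3417 = 2.3417 ZAR
2.3417 ZAR ÷ 1.1143 = 2.1015 MXN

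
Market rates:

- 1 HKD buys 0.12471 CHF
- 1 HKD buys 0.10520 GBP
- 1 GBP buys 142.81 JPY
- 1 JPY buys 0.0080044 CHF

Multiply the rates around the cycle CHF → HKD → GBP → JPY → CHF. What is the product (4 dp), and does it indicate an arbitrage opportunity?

Around CHF → HKD → GBP → JPY → CHF: 1 ÷ 0.12471 × 0.10520 × 142.81 × 0.0080044 = 0.964277
Product < 1; profitable direction is CHF → JPY → GBP → HKD → CHF.

0.9643 (arbitrage exists)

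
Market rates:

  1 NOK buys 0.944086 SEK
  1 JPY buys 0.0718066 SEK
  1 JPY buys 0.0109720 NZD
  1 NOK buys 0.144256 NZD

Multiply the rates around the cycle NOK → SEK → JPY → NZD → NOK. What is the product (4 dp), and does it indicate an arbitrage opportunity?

1.0000 (no arbitrage)

Around NOK → SEK → JPY → NZD → NOK: 1 × 0.944086 ÷ 0.0718066 × 0.0109720 ÷ 0.144256 = 0.999998
Product ≈ 1 (deviation 0.000%, within rounding noise).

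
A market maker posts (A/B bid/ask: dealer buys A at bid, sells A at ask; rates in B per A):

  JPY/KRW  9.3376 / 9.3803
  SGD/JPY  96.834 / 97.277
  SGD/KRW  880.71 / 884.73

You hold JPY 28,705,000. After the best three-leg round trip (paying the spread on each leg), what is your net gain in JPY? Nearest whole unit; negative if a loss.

Net profit: JPY 631,611

Best loop JPY → KRW → SGD → JPY:
JPY 28,705,000 × 9.3376 (sell JPY at bid) = KRW 268,035,808
KRW 268,035,808 ÷ 884.73 (buy SGD at ask) = SGD 302,957.75
SGD 302,957.75 × 96.834 (sell SGD at bid) = JPY 29,336,611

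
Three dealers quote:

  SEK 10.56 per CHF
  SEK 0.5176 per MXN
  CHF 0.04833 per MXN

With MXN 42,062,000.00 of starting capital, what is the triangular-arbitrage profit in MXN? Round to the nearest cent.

Profit: MXN 596,293.05

Profitable loop is MXN → SEK → CHF → MXN:
MXN 42,062,000.00 × 0.5176 = SEK 21,771,291.20
SEK 21,771,291.20 ÷ 10.56 = CHF 2,061,675.30
CHF 2,061,675.30 ÷ 0.04833 = MXN 42,658,293.05
Profit = MXN 42,658,293.05 − MXN 42,062,000.00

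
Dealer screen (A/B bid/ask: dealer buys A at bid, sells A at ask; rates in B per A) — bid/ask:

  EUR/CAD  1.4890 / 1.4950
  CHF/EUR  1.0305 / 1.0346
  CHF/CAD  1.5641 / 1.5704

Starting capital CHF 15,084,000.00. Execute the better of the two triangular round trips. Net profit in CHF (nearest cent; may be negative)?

Net profit: CHF 169,425.07

Best loop CHF → CAD → EUR → CHF:
CHF 15,084,000.00 × 1.5641 (sell CHF at bid) = CAD 23,592,884.40
CAD 23,592,884.40 ÷ 1.4950 (buy EUR at ask) = EUR 15,781,193.58
EUR 15,781,193.58 ÷ 1.0346 (buy CHF at ask) = CHF 15,253,425.07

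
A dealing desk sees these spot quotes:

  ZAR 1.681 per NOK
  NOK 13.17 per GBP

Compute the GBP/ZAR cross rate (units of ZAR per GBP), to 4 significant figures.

GBP/ZAR = 22.14

1 GBP × 13.17 = 13.17 NOK
13.17 NOK × 1.681 = 22.1388 ZAR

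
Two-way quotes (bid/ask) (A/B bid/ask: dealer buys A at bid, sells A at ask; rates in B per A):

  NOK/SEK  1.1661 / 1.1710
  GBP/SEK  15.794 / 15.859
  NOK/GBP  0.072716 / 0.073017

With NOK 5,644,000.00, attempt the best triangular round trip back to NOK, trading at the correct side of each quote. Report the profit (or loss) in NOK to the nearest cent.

Best loop NOK → SEK → GBP → NOK:
NOK 5,644,000.00 × 1.1661 (sell NOK at bid) = SEK 6,581,468.40
SEK 6,581,468.40 ÷ 15.859 (buy GBP at ask) = GBP 414,998.95
GBP 414,998.95 ÷ 0.073017 (buy NOK at ask) = NOK 5,683,593.59

Net profit: NOK 39,593.59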